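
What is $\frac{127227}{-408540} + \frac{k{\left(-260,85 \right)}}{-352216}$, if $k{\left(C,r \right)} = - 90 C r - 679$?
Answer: $- \frac{71426670531}{11991193720} \approx -5.9566$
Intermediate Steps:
$k{\left(C,r \right)} = -679 - 90 C r$ ($k{\left(C,r \right)} = - 90 C r - 679 = -679 - 90 C r$)
$\frac{127227}{-408540} + \frac{k{\left(-260,85 \right)}}{-352216} = \frac{127227}{-408540} + \frac{-679 - \left(-23400\right) 85}{-352216} = 127227 \left(- \frac{1}{408540}\right) + \left(-679 + 1989000\right) \left(- \frac{1}{352216}\right) = - \frac{42409}{136180} + 1988321 \left(- \frac{1}{352216}\right) = - \frac{42409}{136180} - \frac{1988321}{352216} = - \frac{71426670531}{11991193720}$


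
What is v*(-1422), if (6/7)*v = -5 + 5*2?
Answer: -8295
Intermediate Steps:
v = 35/6 (v = 7*(-5 + 5*2)/6 = 7*(-5 + 10)/6 = (7/6)*5 = 35/6 ≈ 5.8333)
v*(-1422) = (35/6)*(-1422) = -8295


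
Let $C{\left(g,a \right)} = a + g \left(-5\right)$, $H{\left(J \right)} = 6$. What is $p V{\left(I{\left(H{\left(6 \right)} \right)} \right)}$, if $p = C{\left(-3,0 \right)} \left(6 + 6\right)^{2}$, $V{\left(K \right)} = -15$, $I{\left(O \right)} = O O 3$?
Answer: $-32400$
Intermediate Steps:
$I{\left(O \right)} = 3 O^{2}$ ($I{\left(O \right)} = O^{2} \cdot 3 = 3 O^{2}$)
$C{\left(g,a \right)} = a - 5 g$
$p = 2160$ ($p = \left(0 - -15\right) \left(6 + 6\right)^{2} = \left(0 + 15\right) 12^{2} = 15 \cdot 144 = 2160$)
$p V{\left(I{\left(H{\left(6 \right)} \right)} \right)} = 2160 \left(-15\right) = -32400$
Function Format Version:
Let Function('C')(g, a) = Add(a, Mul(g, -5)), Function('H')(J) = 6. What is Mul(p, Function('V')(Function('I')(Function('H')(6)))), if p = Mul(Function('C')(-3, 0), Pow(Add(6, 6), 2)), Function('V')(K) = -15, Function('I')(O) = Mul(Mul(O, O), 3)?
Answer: -32400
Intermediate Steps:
Function('I')(O) = Mul(3, Pow(O, 2)) (Function('I')(O) = Mul(Pow(O, 2), 3) = Mul(3, Pow(O, 2)))
Function('C')(g, a) = Add(a, Mul(-5, g))
p = 2160 (p = Mul(Add(0, Mul(-5, -3)), Pow(Add(6, 6), 2)) = Mul(Add(0, 15), Pow(12, 2)) = Mul(15, 144) = 2160)
Mul(p, Function('V')(Function('I')(Function('H')(6)))) = Mul(2160, -15) = -32400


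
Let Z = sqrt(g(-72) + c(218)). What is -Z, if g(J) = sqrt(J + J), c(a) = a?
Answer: -sqrt(218 + 12*I) ≈ -14.77 - 0.40622*I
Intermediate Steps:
g(J) = sqrt(2)*sqrt(J) (g(J) = sqrt(2*J) = sqrt(2)*sqrt(J))
Z = sqrt(218 + 12*I) (Z = sqrt(sqrt(2)*sqrt(-72) + 218) = sqrt(sqrt(2)*(6*I*sqrt(2)) + 218) = sqrt(12*I + 218) = sqrt(218 + 12*I) ≈ 14.77 + 0.40622*I)
-Z = -sqrt(218 + 12*I)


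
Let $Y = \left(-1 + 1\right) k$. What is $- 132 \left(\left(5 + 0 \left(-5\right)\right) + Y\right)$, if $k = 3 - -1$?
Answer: $-660$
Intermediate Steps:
$k = 4$ ($k = 3 + 1 = 4$)
$Y = 0$ ($Y = \left(-1 + 1\right) 4 = 0 \cdot 4 = 0$)
$- 132 \left(\left(5 + 0 \left(-5\right)\right) + Y\right) = - 132 \left(\left(5 + 0 \left(-5\right)\right) + 0\right) = - 132 \left(\left(5 + 0\right) + 0\right) = - 132 \left(5 + 0\right) = \left(-132\right) 5 = -660$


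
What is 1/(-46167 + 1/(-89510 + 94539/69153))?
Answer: -2063263497/95254685889050 ≈ -2.1660e-5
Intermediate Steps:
1/(-46167 + 1/(-89510 + 94539/69153)) = 1/(-46167 + 1/(-89510 + 94539*(1/69153))) = 1/(-46167 + 1/(-89510 + 31513/23051)) = 1/(-46167 + 1/(-2063263497/23051)) = 1/(-46167 - 23051/2063263497) = 1/(-95254685889050/2063263497) = -2063263497/95254685889050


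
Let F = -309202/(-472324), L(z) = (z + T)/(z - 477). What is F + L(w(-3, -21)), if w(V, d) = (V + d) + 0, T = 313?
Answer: 9204283/118317162 ≈ 0.077793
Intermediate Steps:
w(V, d) = V + d
L(z) = (313 + z)/(-477 + z) (L(z) = (z + 313)/(z - 477) = (313 + z)/(-477 + z))
F = 154601/236162 (F = -309202*(-1/472324) = 154601/236162 ≈ 0.65464)
F + L(w(-3, -21)) = 154601/236162 + (313 + (-3 - 21))/(-477 + (-3 - 21)) = 154601/236162 + (313 - 24)/(-477 - 24) = 154601/236162 + 289/(-501) = 154601/236162 - 1/501*289 = 154601/236162 - 289/501 = 9204283/118317162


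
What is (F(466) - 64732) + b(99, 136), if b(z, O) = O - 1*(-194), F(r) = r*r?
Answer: 152754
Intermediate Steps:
F(r) = r**2
b(z, O) = 194 + O (b(z, O) = O + 194 = 194 + O)
(F(466) - 64732) + b(99, 136) = (466**2 - 64732) + (194 + 136) = (217156 - 64732) + 330 = 152424 + 330 = 152754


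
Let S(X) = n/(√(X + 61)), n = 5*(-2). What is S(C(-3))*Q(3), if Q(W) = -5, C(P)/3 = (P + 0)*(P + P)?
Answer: 10*√115/23 ≈ 4.6625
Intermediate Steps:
n = -10
C(P) = 6*P² (C(P) = 3*((P + 0)*(P + P)) = 3*(P*(2*P)) = 3*(2*P²) = 6*P²)
S(X) = -10/√(61 + X) (S(X) = -10/√(X + 61) = -10/√(61 + X))
S(C(-3))*Q(3) = -10/√(61 + 6*(-3)²)*(-5) = -10/√(61 + 6*9)*(-5) = -10/√(61 + 54)*(-5) = -2*√115/23*(-5) = 10*√115/23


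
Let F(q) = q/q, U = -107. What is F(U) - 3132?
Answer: -3131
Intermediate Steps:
F(q) = 1
F(U) - 3132 = 1 - 3132 = -3131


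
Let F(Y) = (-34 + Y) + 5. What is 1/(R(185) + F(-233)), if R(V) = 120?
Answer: -1/142 ≈ -0.0070423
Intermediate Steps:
F(Y) = -29 + Y
1/(R(185) + F(-233)) = 1/(120 + (-29 - 233)) = 1/(120 - 262) = 1/(-142) = -1/142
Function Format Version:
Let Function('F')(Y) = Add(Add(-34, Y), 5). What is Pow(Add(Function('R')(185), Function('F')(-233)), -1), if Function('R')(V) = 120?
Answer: Rational(-1, 142) ≈ -0.0070423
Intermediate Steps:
Function('F')(Y) = Add(-29, Y)
Pow(Add(Function('R')(185), Function('F')(-233)), -1) = Pow(Add(120, Add(-29, -233)), -1) = Pow(Add(120, -262), -1) = Pow(-142, -1) = Rational(-1, 142)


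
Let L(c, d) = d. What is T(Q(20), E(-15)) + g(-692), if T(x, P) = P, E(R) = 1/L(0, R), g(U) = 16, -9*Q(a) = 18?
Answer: 239/15 ≈ 15.933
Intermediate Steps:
Q(a) = -2 (Q(a) = -1/9*18 = -2)
E(R) = 1/R
T(Q(20), E(-15)) + g(-692) = 1/(-15) + 16 = -1/15 + 16 = 239/15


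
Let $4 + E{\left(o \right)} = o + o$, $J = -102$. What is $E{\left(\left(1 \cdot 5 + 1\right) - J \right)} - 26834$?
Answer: $-26622$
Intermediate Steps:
$E{\left(o \right)} = -4 + 2 o$ ($E{\left(o \right)} = -4 + \left(o + o\right) = -4 + 2 o$)
$E{\left(\left(1 \cdot 5 + 1\right) - J \right)} - 26834 = \left(-4 + 2 \left(\left(1 \cdot 5 + 1\right) - -102\right)\right) - 26834 = \left(-4 + 2 \left(\left(5 + 1\right) + 102\right)\right) - 26834 = \left(-4 + 2 \left(6 + 102\right)\right) - 26834 = \left(-4 + 2 \cdot 108\right) - 26834 = \left(-4 + 216\right) - 26834 = 212 - 26834 = -26622$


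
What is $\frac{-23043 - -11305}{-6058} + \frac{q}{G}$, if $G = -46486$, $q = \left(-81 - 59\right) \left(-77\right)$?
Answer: $\frac{10916987}{6400277} \approx 1.7057$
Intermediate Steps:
$q = 10780$ ($q = \left(-140\right) \left(-77\right) = 10780$)
$\frac{-23043 - -11305}{-6058} + \frac{q}{G} = \frac{-23043 - -11305}{-6058} + \frac{10780}{-46486} = \left(-23043 + 11305\right) \left(- \frac{1}{6058}\right) + 10780 \left(- \frac{1}{46486}\right) = \left(-11738\right) \left(- \frac{1}{6058}\right) - \frac{490}{2113} = \frac{5869}{3029} - \frac{490}{2113} = \frac{10916987}{6400277}$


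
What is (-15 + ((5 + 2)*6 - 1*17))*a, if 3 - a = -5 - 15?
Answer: 230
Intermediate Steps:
a = 23 (a = 3 - (-5 - 15) = 3 - 1*(-20) = 3 + 20 = 23)
(-15 + ((5 + 2)*6 - 1*17))*a = (-15 + ((5 + 2)*6 - 1*17))*23 = (-15 + (7*6 - 17))*23 = (-15 + (42 - 17))*23 = (-15 + 25)*23 = 10*23 = 230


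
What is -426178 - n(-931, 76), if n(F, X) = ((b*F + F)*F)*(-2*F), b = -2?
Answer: 1613482804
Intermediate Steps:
n(F, X) = 2*F**3 (n(F, X) = ((-2*F + F)*F)*(-2*F) = ((-F)*F)*(-2*F) = (-F**2)*(-2*F) = 2*F**3)
-426178 - n(-931, 76) = -426178 - 2*(-931)**3 = -426178 - 2*(-806954491) = -426178 - 1*(-1613908982) = -426178 + 1613908982 = 1613482804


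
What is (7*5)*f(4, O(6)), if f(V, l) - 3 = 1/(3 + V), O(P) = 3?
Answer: 110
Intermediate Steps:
f(V, l) = 3 + 1/(3 + V)
(7*5)*f(4, O(6)) = (7*5)*((10 + 3*4)/(3 + 4)) = 35*((10 + 12)/7) = 35*((⅐)*22) = 35*(22/7) = 110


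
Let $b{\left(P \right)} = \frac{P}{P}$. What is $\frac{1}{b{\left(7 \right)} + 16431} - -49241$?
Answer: $\frac{809128113}{16432} \approx 49241.0$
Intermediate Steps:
$b{\left(P \right)} = 1$
$\frac{1}{b{\left(7 \right)} + 16431} - -49241 = \frac{1}{1 + 16431} - -49241 = \frac{1}{16432} + 49241 = \frac{809128113}{16432}$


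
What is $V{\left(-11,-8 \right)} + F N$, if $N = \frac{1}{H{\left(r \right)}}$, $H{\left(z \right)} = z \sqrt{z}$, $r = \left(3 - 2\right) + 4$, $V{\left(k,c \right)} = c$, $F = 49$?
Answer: $-8 + \frac{49 \sqrt{5}}{25} \approx -3.6173$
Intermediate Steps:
$r = 5$ ($r = 1 + 4 = 5$)
$H{\left(z \right)} = z^{\frac{3}{2}}$
$N = \frac{\sqrt{5}}{25}$ ($N = \frac{1}{5^{\frac{3}{2}}} = \frac{1}{5 \sqrt{5}} = \frac{\sqrt{5}}{25} \approx 0.089443$)
$V{\left(-11,-8 \right)} + F N = -8 + 49 \frac{\sqrt{5}}{25} = -8 + \frac{49 \sqrt{5}}{25}$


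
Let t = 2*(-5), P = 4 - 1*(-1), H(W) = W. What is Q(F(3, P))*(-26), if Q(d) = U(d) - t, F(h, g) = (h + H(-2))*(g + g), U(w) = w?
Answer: -520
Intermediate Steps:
P = 5 (P = 4 + 1 = 5)
F(h, g) = 2*g*(-2 + h) (F(h, g) = (h - 2)*(g + g) = (-2 + h)*(2*g) = 2*g*(-2 + h))
t = -10
Q(d) = 10 + d (Q(d) = d - 1*(-10) = d + 10 = 10 + d)
Q(F(3, P))*(-26) = (10 + 2*5*(-2 + 3))*(-26) = (10 + 2*5*1)*(-26) = (10 + 10)*(-26) = 20*(-26) = -520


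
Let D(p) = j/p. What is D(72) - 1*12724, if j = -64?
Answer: -114524/9 ≈ -12725.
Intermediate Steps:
D(p) = -64/p
D(72) - 1*12724 = -64/72 - 1*12724 = -64*1/72 - 12724 = -8/9 - 12724 = -114524/9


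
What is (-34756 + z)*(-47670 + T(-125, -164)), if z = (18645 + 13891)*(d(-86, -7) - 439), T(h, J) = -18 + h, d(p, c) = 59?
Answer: 592806420468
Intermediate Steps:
z = -12363680 (z = (18645 + 13891)*(59 - 439) = 32536*(-380) = -12363680)
(-34756 + z)*(-47670 + T(-125, -164)) = (-34756 - 12363680)*(-47670 + (-18 - 125)) = -12398436*(-47670 - 143) = -12398436*(-47813) = 592806420468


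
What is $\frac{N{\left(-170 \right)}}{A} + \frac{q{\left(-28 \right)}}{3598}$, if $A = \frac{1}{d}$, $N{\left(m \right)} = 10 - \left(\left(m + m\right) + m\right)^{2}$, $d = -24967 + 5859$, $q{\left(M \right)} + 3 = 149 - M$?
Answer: $\frac{8940669696367}{1799} \approx 4.9698 \cdot 10^{9}$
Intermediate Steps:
$q{\left(M \right)} = 146 - M$ ($q{\left(M \right)} = -3 - \left(-149 + M\right) = 146 - M$)
$d = -19108$
$N{\left(m \right)} = 10 - 9 m^{2}$ ($N{\left(m \right)} = 10 - \left(2 m + m\right)^{2} = 10 - \left(3 m\right)^{2} = 10 - 9 m^{2}$)
$A = - \frac{1}{19108}$ ($A = \frac{1}{-19108} = - \frac{1}{19108} \approx -5.2334 \cdot 10^{-5}$)
$\frac{N{\left(-170 \right)}}{A} + \frac{q{\left(-28 \right)}}{3598} = \frac{10 - 9 \left(-170\right)^{2}}{- \frac{1}{19108}} + \frac{146 - -28}{3598} = \left(10 - 260100\right) \left(-19108\right) + \left(146 + 28\right) \frac{1}{3598} = \left(10 - 260100\right) \left(-19108\right) + 174 \cdot \frac{1}{3598} = \left(-260090\right) \left(-19108\right) + \frac{87}{1799} = 4969799720 + \frac{87}{1799} = \frac{8940669696367}{1799}$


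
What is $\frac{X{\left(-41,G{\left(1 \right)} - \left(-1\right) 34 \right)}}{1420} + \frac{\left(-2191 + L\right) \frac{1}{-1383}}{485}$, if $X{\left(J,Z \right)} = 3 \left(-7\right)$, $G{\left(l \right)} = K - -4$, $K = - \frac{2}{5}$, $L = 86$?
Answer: $- \frac{2219351}{190494420} \approx -0.01165$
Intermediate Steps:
$K = - \frac{2}{5}$ ($K = \left(-2\right) \frac{1}{5} = - \frac{2}{5} \approx -0.4$)
$G{\left(l \right)} = \frac{18}{5}$ ($G{\left(l \right)} = - \frac{2}{5} - -4 = - \frac{2}{5} + 4 = \frac{18}{5}$)
$X{\left(J,Z \right)} = -21$
$\frac{X{\left(-41,G{\left(1 \right)} - \left(-1\right) 34 \right)}}{1420} + \frac{\left(-2191 + L\right) \frac{1}{-1383}}{485} = - \frac{21}{1420} + \frac{\left(-2191 + 86\right) \frac{1}{-1383}}{485} = \left(-21\right) \frac{1}{1420} + \left(-2105\right) \left(- \frac{1}{1383}\right) \frac{1}{485} = - \frac{21}{1420} + \frac{2105}{1383} \cdot \frac{1}{485} = - \frac{21}{1420} + \frac{421}{134151} = - \frac{2219351}{190494420}$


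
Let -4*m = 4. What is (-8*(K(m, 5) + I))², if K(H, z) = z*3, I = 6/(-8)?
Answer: 12996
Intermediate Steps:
I = -¾ (I = 6*(-⅛) = -¾ ≈ -0.75000)
m = -1 (m = -¼*4 = -1)
K(H, z) = 3*z
(-8*(K(m, 5) + I))² = (-8*(3*5 - ¾))² = (-8*(15 - ¾))² = (-8*57/4)² = (-114)² = 12996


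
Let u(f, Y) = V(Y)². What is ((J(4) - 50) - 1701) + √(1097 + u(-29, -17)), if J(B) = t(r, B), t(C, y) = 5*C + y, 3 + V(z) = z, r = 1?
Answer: -1742 + √1497 ≈ -1703.3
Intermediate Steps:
V(z) = -3 + z
t(C, y) = y + 5*C
J(B) = 5 + B (J(B) = B + 5*1 = B + 5 = 5 + B)
u(f, Y) = (-3 + Y)²
((J(4) - 50) - 1701) + √(1097 + u(-29, -17)) = (((5 + 4) - 50) - 1701) + √(1097 + (-3 - 17)²) = ((9 - 50) - 1701) + √(1097 + (-20)²) = (-41 - 1701) + √(1097 + 400) = -1742 + √1497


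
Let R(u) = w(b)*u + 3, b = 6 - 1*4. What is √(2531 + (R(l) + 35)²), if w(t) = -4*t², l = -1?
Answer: √5447 ≈ 73.804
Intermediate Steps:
b = 2 (b = 6 - 4 = 2)
R(u) = 3 - 16*u (R(u) = (-4*2²)*u + 3 = (-4*4)*u + 3 = -16*u + 3 = 3 - 16*u)
√(2531 + (R(l) + 35)²) = √(2531 + ((3 - 16*(-1)) + 35)²) = √(2531 + ((3 + 16) + 35)²) = √(2531 + (19 + 35)²) = √(2531 + 54²) = √(2531 + 2916) = √5447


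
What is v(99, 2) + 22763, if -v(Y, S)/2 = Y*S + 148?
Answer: 22071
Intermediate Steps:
v(Y, S) = -296 - 2*S*Y (v(Y, S) = -2*(Y*S + 148) = -2*(S*Y + 148) = -2*(148 + S*Y) = -296 - 2*S*Y)
v(99, 2) + 22763 = (-296 - 2*2*99) + 22763 = (-296 - 396) + 22763 = -692 + 22763 = 22071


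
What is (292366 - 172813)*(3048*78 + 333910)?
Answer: 68342950662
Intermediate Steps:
(292366 - 172813)*(3048*78 + 333910) = 119553*(237744 + 333910) = 119553*571654 = 68342950662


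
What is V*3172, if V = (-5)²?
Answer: 79300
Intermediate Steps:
V = 25
V*3172 = 25*3172 = 79300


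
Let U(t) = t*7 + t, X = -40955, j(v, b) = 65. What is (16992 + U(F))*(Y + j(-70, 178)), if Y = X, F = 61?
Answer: -714757200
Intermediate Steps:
U(t) = 8*t (U(t) = 7*t + t = 8*t)
Y = -40955
(16992 + U(F))*(Y + j(-70, 178)) = (16992 + 8*61)*(-40955 + 65) = (16992 + 488)*(-40890) = 17480*(-40890) = -714757200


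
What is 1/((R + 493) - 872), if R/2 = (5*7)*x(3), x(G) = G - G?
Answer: -1/379 ≈ -0.0026385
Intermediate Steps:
x(G) = 0
R = 0 (R = 2*((5*7)*0) = 2*(35*0) = 2*0 = 0)
1/((R + 493) - 872) = 1/((0 + 493) - 872) = 1/(493 - 872) = 1/(-379) = -1/379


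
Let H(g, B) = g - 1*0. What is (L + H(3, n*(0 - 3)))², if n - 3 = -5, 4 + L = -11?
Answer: 144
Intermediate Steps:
L = -15 (L = -4 - 11 = -15)
n = -2 (n = 3 - 5 = -2)
H(g, B) = g (H(g, B) = g + 0 = g)
(L + H(3, n*(0 - 3)))² = (-15 + 3)² = (-12)² = 144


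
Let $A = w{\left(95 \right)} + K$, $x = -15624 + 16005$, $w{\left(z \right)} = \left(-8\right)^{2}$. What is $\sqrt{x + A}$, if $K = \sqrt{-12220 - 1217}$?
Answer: $\sqrt{445 + 3 i \sqrt{1493}} \approx 21.27 + 2.7249 i$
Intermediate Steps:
$w{\left(z \right)} = 64$
$K = 3 i \sqrt{1493}$ ($K = \sqrt{-13437} = 3 i \sqrt{1493} \approx 115.92 i$)
$x = 381$
$A = 64 + 3 i \sqrt{1493} \approx 64.0 + 115.92 i$
$\sqrt{x + A} = \sqrt{381 + \left(64 + 3 i \sqrt{1493}\right)} = \sqrt{445 + 3 i \sqrt{1493}}$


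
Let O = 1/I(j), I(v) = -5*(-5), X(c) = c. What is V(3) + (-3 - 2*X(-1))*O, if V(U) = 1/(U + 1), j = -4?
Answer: 21/100 ≈ 0.21000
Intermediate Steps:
I(v) = 25
O = 1/25 ≈ 0.040000
V(U) = 1/(1 + U)
V(3) + (-3 - 2*X(-1))*O = 1/(1 + 3) + (-3 - 2*(-1))*(1/25) = 1/4 + (-3 + 2)*(1/25) = ¼ - 1*1/25 = ¼ - 1/25 = 21/100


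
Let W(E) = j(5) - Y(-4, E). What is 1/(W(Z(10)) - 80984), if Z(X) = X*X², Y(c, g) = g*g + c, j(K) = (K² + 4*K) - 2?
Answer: -1/1080937 ≈ -9.2512e-7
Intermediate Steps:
j(K) = -2 + K² + 4*K
Y(c, g) = c + g² (Y(c, g) = g² + c = c + g²)
Z(X) = X³
W(E) = 47 - E² (W(E) = (-2 + 5² + 4*5) - (-4 + E²) = (-2 + 25 + 20) + (4 - E²) = 43 + (4 - E²) = 47 - E²)
1/(W(Z(10)) - 80984) = 1/((47 - (10³)²) - 80984) = 1/((47 - 1*1000²) - 80984) = 1/((47 - 1*1000000) - 80984) = 1/((47 - 1000000) - 80984) = 1/(-999953 - 80984) = 1/(-1080937) = -1/1080937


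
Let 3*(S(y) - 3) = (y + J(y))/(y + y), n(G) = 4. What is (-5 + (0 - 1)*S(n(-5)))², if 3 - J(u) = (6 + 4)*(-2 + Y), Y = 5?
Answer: 28561/576 ≈ 49.585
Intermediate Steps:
J(u) = -27 (J(u) = 3 - (6 + 4)*(-2 + 5) = 3 - 10*3 = 3 - 1*30 = 3 - 30 = -27)
S(y) = 3 + (-27 + y)/(6*y) (S(y) = 3 + ((y - 27)/(y + y))/3 = 3 + ((-27 + y)/((2*y)))/3 = 3 + ((-27 + y)*(1/(2*y)))/3 = 3 + ((-27 + y)/(2*y))/3 = 3 + (-27 + y)/(6*y))
(-5 + (0 - 1)*S(n(-5)))² = (-5 + (0 - 1)*((⅙)*(-27 + 19*4)/4))² = (-5 - (-27 + 76)/(6*4))² = (-5 - 49/(6*4))² = (-5 - 1*49/24)² = (-5 - 49/24)² = (-169/24)² = 28561/576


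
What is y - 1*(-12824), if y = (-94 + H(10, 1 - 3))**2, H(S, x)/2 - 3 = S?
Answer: 17448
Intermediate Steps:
H(S, x) = 6 + 2*S
y = 4624 (y = (-94 + (6 + 2*10))**2 = (-94 + (6 + 20))**2 = (-94 + 26)**2 = (-68)**2 = 4624)
y - 1*(-12824) = 4624 - 1*(-12824) = 4624 + 12824 = 17448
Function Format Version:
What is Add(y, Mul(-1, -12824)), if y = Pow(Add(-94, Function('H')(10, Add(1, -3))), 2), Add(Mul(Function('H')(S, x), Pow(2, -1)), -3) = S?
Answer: 17448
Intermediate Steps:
Function('H')(S, x) = Add(6, Mul(2, S))
y = 4624 (y = Pow(Add(-94, Add(6, Mul(2, 10))), 2) = Pow(Add(-94, Add(6, 20)), 2) = Pow(Add(-94, 26), 2) = Pow(-68, 2) = 4624)
Add(y, Mul(-1, -12824)) = Add(4624, Mul(-1, -12824)) = Add(4624, 12824) = 17448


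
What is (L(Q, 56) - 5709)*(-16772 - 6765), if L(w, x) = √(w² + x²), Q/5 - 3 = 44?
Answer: 134372733 - 23537*√58361 ≈ 1.2869e+8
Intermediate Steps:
Q = 235 (Q = 15 + 5*44 = 15 + 220 = 235)
(L(Q, 56) - 5709)*(-16772 - 6765) = (√(235² + 56²) - 5709)*(-16772 - 6765) = (√(55225 + 3136) - 5709)*(-23537) = (√58361 - 5709)*(-23537) = (-5709 + √58361)*(-23537) = 134372733 - 23537*√58361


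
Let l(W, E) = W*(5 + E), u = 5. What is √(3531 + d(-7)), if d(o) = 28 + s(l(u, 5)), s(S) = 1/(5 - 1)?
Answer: √14237/2 ≈ 59.659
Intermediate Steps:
s(S) = ¼ (s(S) = 1/4 = ¼)
d(o) = 113/4 (d(o) = 28 + ¼ = 113/4)
√(3531 + d(-7)) = √(3531 + 113/4) = √(14237/4) = √14237/2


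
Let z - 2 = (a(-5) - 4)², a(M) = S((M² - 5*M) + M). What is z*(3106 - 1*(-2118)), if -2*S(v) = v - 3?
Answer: 3275448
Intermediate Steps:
S(v) = 3/2 - v/2 (S(v) = -(v - 3)/2 = -(-3 + v)/2 = 3/2 - v/2)
a(M) = 3/2 + 2*M - M²/2 (a(M) = 3/2 - ((M² - 5*M) + M)/2 = 3/2 - (M² - 4*M)/2 = 3/2 + (2*M - M²/2) = 3/2 + 2*M - M²/2)
z = 627 (z = 2 + ((3/2 - ½*(-5)*(-4 - 5)) - 4)² = 2 + ((3/2 - ½*(-5)*(-9)) - 4)² = 2 + ((3/2 - 45/2) - 4)² = 2 + (-21 - 4)² = 2 + (-25)² = 2 + 625 = 627)
z*(3106 - 1*(-2118)) = 627*(3106 - 1*(-2118)) = 627*(3106 + 2118) = 627*5224 = 3275448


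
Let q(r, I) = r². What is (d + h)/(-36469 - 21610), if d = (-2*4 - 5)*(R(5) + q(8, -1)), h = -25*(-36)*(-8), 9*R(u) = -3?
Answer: 24083/174237 ≈ 0.13822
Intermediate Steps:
R(u) = -⅓ (R(u) = (⅑)*(-3) = -⅓)
h = -7200 (h = 900*(-8) = -7200)
d = -2483/3 (d = (-2*4 - 5)*(-⅓ + 8²) = (-8 - 5)*(-⅓ + 64) = -13*191/3 = -2483/3 ≈ -827.67)
(d + h)/(-36469 - 21610) = (-2483/3 - 7200)/(-36469 - 21610) = -24083/3/(-58079) = -24083/3*(-1/58079) = 24083/174237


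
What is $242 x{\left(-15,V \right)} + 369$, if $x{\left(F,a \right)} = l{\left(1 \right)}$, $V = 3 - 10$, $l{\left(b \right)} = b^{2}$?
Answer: $611$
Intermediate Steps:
$V = -7$
$x{\left(F,a \right)} = 1$ ($x{\left(F,a \right)} = 1^{2} = 1$)
$242 x{\left(-15,V \right)} + 369 = 242 \cdot 1 + 369 = 242 + 369 = 611$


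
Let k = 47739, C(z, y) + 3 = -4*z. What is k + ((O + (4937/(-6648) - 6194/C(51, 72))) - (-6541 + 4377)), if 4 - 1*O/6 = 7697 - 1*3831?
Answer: 12275215723/458712 ≈ 26760.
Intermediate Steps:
C(z, y) = -3 - 4*z
O = -23172 (O = 24 - 6*(7697 - 1*3831) = 24 - 6*(7697 - 3831) = 24 - 6*3866 = 24 - 23196 = -23172)
k + ((O + (4937/(-6648) - 6194/C(51, 72))) - (-6541 + 4377)) = 47739 + ((-23172 + (4937/(-6648) - 6194/(-3 - 4*51))) - (-6541 + 4377)) = 47739 + ((-23172 + (4937*(-1/6648) - 6194/(-3 - 204))) - 1*(-2164)) = 47739 + ((-23172 + (-4937/6648 - 6194/(-207))) + 2164) = 47739 + ((-23172 + (-4937/6648 - 6194*(-1/207))) + 2164) = 47739 + ((-23172 + (-4937/6648 + 6194/207)) + 2164) = 47739 + ((-23172 + 13385251/458712) + 2164) = 47739 + (-10615889213/458712 + 2164) = 47739 - 9623236445/458712 = 12275215723/458712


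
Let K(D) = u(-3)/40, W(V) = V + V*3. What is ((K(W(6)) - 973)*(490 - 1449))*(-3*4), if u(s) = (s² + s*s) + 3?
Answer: -111912423/10 ≈ -1.1191e+7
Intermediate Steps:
u(s) = 3 + 2*s² (u(s) = (s² + s²) + 3 = 2*s² + 3 = 3 + 2*s²)
W(V) = 4*V (W(V) = V + 3*V = 4*V)
K(D) = 21/40 (K(D) = (3 + 2*(-3)²)/40 = (3 + 2*9)*(1/40) = (3 + 18)*(1/40) = 21*(1/40) = 21/40)
((K(W(6)) - 973)*(490 - 1449))*(-3*4) = ((21/40 - 973)*(490 - 1449))*(-3*4) = -38899/40*(-959)*(-12) = (37304141/40)*(-12) = -111912423/10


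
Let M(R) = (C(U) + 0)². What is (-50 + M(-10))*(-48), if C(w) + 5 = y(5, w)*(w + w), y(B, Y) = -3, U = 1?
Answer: -3408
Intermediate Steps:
C(w) = -5 - 6*w (C(w) = -5 - 3*(w + w) = -5 - 6*w)
M(R) = 121 (M(R) = ((-5 - 6*1) + 0)² = ((-5 - 6) + 0)² = (-11 + 0)² = (-11)² = 121)
(-50 + M(-10))*(-48) = (-50 + 121)*(-48) = 71*(-48) = -3408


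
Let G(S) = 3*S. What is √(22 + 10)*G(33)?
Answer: 396*√2 ≈ 560.03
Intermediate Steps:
√(22 + 10)*G(33) = √(22 + 10)*(3*33) = √32*99 = (4*√2)*99 = 396*√2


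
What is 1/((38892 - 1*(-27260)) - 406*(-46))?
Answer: 1/84828 ≈ 1.1789e-5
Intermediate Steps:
1/((38892 - 1*(-27260)) - 406*(-46)) = 1/((38892 + 27260) + 18676) = 1/(66152 + 18676) = 1/84828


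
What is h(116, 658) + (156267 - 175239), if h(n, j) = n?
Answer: -18856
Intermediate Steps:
h(116, 658) + (156267 - 175239) = 116 + (156267 - 175239) = 116 - 18972 = -18856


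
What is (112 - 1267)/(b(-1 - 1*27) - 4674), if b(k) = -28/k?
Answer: 1155/4673 ≈ 0.24716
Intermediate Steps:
(112 - 1267)/(b(-1 - 1*27) - 4674) = (112 - 1267)/(-28/(-1 - 1*27) - 4674) = -1155/(-28/(-1 - 27) - 4674) = -1155/(-28/(-28) - 4674) = -1155/(-28*(-1/28) - 4674) = -1155/(1 - 4674) = -1155/(-4673) = -1155*(-1/4673) = 1155/4673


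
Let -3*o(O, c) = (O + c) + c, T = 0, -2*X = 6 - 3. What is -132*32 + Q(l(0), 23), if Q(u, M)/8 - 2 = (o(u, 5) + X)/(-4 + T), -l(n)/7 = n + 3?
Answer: -12637/3 ≈ -4212.3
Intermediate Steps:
X = -3/2 (X = -(6 - 3)/2 = -1/2*3 = -3/2 ≈ -1.5000)
o(O, c) = -2*c/3 - O/3 (o(O, c) = -((O + c) + c)/3 = -(O + 2*c)/3 = -2*c/3 - O/3)
l(n) = -21 - 7*n (l(n) = -7*(n + 3) = -7*(3 + n) = -21 - 7*n)
Q(u, M) = 77/3 + 2*u/3 (Q(u, M) = 16 + 8*(((-2/3*5 - u/3) - 3/2)/(-4 + 0)) = 16 + 8*(((-10/3 - u/3) - 3/2)/(-4)) = 16 + 8*((-29/6 - u/3)*(-1/4)) = 16 + 8*(29/24 + u/12) = 16 + (29/3 + 2*u/3) = 77/3 + 2*u/3)
-132*32 + Q(l(0), 23) = -132*32 + (77/3 + 2*(-21 - 7*0)/3) = -4224 + (77/3 + 2*(-21 + 0)/3) = -4224 + (77/3 + (2/3)*(-21)) = -4224 + (77/3 - 14) = -4224 + 35/3 = -12637/3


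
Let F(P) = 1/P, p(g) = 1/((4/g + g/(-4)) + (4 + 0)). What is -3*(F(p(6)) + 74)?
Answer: -463/2 ≈ -231.50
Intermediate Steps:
p(g) = 1/(4 + 4/g - g/4) (p(g) = 1/((4/g + g*(-¼)) + 4) = 1/((4/g - g/4) + 4) = 1/(4 + 4/g - g/4))
F(P) = 1/P
-3*(F(p(6)) + 74) = -3*(1/(4*6/(16 - 1*6² + 16*6)) + 74) = -3*(1/(4*6/(16 - 1*36 + 96)) + 74) = -3*(1/(4*6/(16 - 36 + 96)) + 74) = -3*(1/(4*6/76) + 74) = -3*(1/(4*6*(1/76)) + 74) = -3*(1/(6/19) + 74) = -3*(19/6 + 74) = -3*463/6 = -463/2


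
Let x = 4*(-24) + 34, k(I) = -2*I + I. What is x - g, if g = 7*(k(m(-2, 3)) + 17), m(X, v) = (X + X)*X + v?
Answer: -104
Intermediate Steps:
m(X, v) = v + 2*X² (m(X, v) = (2*X)*X + v = 2*X² + v = v + 2*X²)
k(I) = -I
g = 42 (g = 7*(-(3 + 2*(-2)²) + 17) = 7*(-(3 + 2*4) + 17) = 7*(-(3 + 8) + 17) = 7*(-1*11 + 17) = 7*(-11 + 17) = 7*6 = 42)
x = -62 (x = -96 + 34 = -62)
x - g = -62 - 1*42 = -62 - 42 = -104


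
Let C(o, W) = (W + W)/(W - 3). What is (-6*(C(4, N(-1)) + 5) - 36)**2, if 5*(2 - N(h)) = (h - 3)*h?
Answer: 3364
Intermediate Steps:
N(h) = 2 - h*(-3 + h)/5 (N(h) = 2 - (h - 3)*h/5 = 2 - (-3 + h)*h/5 = 2 - h*(-3 + h)/5)
C(o, W) = 2*W/(-3 + W) (C(o, W) = (2*W)/(-3 + W) = 2*W/(-3 + W))
(-6*(C(4, N(-1)) + 5) - 36)**2 = (-6*(2*(2 - 1/5*(-1)**2 + (3/5)*(-1))/(-3 + (2 - 1/5*(-1)**2 + (3/5)*(-1))) + 5) - 36)**2 = (-6*(2*(2 - 1/5*1 - 3/5)/(-3 + (2 - 1/5*1 - 3/5)) + 5) - 36)**2 = (-6*(2*(2 - 1/5 - 3/5)/(-3 + (2 - 1/5 - 3/5)) + 5) - 36)**2 = (-6*(2*(6/5)/(-3 + 6/5) + 5) - 36)**2 = (-6*(2*(6/5)/(-9/5) + 5) - 36)**2 = (-6*(2*(6/5)*(-5/9) + 5) - 36)**2 = (-6*(-4/3 + 5) - 36)**2 = (-6*11/3 - 36)**2 = (-22 - 36)**2 = (-58)**2 = 3364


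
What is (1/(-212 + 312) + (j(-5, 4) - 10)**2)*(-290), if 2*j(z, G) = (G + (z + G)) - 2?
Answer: -130877/5 ≈ -26175.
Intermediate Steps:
j(z, G) = -1 + G + z/2 (j(z, G) = ((G + (z + G)) - 2)/2 = ((G + (G + z)) - 2)/2 = ((z + 2*G) - 2)/2 = (-2 + z + 2*G)/2 = -1 + G + z/2)
(1/(-212 + 312) + (j(-5, 4) - 10)**2)*(-290) = (1/(-212 + 312) + ((-1 + 4 + (1/2)*(-5)) - 10)**2)*(-290) = (1/100 + ((-1 + 4 - 5/2) - 10)**2)*(-290) = (1/100 + (1/2 - 10)**2)*(-290) = (1/100 + (-19/2)**2)*(-290) = (1/100 + 361/4)*(-290) = (4513/50)*(-290) = -130877/5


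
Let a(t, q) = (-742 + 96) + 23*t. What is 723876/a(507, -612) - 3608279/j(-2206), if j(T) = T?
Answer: 41342063641/24299090 ≈ 1701.4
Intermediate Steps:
a(t, q) = -646 + 23*t
723876/a(507, -612) - 3608279/j(-2206) = 723876/(-646 + 23*507) - 3608279/(-2206) = 723876/(-646 + 11661) - 3608279*(-1/2206) = 723876/11015 + 3608279/2206 = 41342063641/24299090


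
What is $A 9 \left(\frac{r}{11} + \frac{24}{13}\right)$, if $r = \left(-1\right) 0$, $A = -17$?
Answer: $- \frac{3672}{13} \approx -282.46$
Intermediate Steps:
$r = 0$
$A 9 \left(\frac{r}{11} + \frac{24}{13}\right) = \left(-17\right) 9 \left(\frac{0}{11} + \frac{24}{13}\right) = - 153 \left(0 \cdot \frac{1}{11} + 24 \cdot \frac{1}{13}\right) = - 153 \left(0 + \frac{24}{13}\right) = \left(-153\right) \frac{24}{13} = - \frac{3672}{13}$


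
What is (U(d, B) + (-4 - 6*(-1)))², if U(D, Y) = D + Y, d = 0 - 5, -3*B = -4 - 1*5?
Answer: 0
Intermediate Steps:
B = 3 (B = -(-4 - 1*5)/3 = -(-4 - 5)/3 = -⅓*(-9) = 3)
d = -5
(U(d, B) + (-4 - 6*(-1)))² = ((-5 + 3) + (-4 - 6*(-1)))² = (-2 + (-4 + 6))² = (-2 + 2)² = 0² = 0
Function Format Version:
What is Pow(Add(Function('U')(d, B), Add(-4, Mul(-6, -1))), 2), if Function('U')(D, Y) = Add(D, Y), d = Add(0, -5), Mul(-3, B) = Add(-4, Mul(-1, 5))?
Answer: 0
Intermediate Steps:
B = 3 (B = Mul(Rational(-1, 3), Add(-4, Mul(-1, 5))) = Mul(Rational(-1, 3), Add(-4, -5)) = Mul(Rational(-1, 3), -9) = 3)
d = -5
Pow(Add(Function('U')(d, B), Add(-4, Mul(-6, -1))), 2) = Pow(Add(Add(-5, 3), Add(-4, Mul(-6, -1))), 2) = Pow(Add(-2, Add(-4, 6)), 2) = Pow(Add(-2, 2), 2) = Pow(0, 2) = 0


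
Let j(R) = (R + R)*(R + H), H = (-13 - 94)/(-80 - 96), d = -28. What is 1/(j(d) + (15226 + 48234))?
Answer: 22/1429867 ≈ 1.5386e-5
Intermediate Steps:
H = 107/176 (H = -107/(-176) = -107*(-1/176) = 107/176 ≈ 0.60795)
j(R) = 2*R*(107/176 + R) (j(R) = (R + R)*(R + 107/176) = (2*R)*(107/176 + R) = 2*R*(107/176 + R))
1/(j(d) + (15226 + 48234)) = 1/((1/88)*(-28)*(107 + 176*(-28)) + (15226 + 48234)) = 1/((1/88)*(-28)*(107 - 4928) + 63460) = 1/((1/88)*(-28)*(-4821) + 63460) = 1/(33747/22 + 63460) = 1/(1429867/22) = 22/1429867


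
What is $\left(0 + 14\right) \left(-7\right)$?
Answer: $-98$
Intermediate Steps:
$\left(0 + 14\right) \left(-7\right) = 14 \left(-7\right) = -98$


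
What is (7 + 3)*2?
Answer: 20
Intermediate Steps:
(7 + 3)*2 = 10*2 = 20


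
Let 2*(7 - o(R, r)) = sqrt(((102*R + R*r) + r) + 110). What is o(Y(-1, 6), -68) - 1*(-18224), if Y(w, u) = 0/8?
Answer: 18231 - sqrt(42)/2 ≈ 18228.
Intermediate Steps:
Y(w, u) = 0 (Y(w, u) = 0*(1/8) = 0)
o(R, r) = 7 - sqrt(110 + r + 102*R + R*r)/2 (o(R, r) = 7 - sqrt(((102*R + R*r) + r) + 110)/2 = 7 - sqrt((r + 102*R + R*r) + 110)/2 = 7 - sqrt(110 + r + 102*R + R*r)/2)
o(Y(-1, 6), -68) - 1*(-18224) = (7 - sqrt(110 - 68 + 102*0 + 0*(-68))/2) - 1*(-18224) = (7 - sqrt(110 - 68 + 0 + 0)/2) + 18224 = (7 - sqrt(42)/2) + 18224 = 18231 - sqrt(42)/2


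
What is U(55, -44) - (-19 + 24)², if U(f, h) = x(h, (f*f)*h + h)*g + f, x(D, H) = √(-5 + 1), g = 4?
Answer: 30 + 8*I ≈ 30.0 + 8.0*I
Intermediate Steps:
x(D, H) = 2*I (x(D, H) = √(-4) = 2*I)
U(f, h) = f + 8*I (U(f, h) = (2*I)*4 + f = 8*I + f = f + 8*I)
U(55, -44) - (-19 + 24)² = (55 + 8*I) - (-19 + 24)² = (55 + 8*I) - 1*5² = (55 + 8*I) - 1*25 = (55 + 8*I) - 25 = 30 + 8*I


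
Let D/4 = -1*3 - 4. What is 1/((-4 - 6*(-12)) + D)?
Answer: 1/40 ≈ 0.025000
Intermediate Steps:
D = -28 (D = 4*(-1*3 - 4) = 4*(-3 - 4) = 4*(-7) = -28)
1/((-4 - 6*(-12)) + D) = 1/((-4 - 6*(-12)) - 28) = 1/((-4 + 72) - 28) = 1/(68 - 28) = 1/40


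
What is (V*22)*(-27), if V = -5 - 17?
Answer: 13068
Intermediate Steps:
V = -22
(V*22)*(-27) = -22*22*(-27) = -484*(-27) = 13068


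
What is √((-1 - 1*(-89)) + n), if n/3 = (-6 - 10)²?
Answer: 2*√214 ≈ 29.257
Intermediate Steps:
n = 768 (n = 3*(-6 - 10)² = 3*(-16)² = 3*256 = 768)
√((-1 - 1*(-89)) + n) = √((-1 - 1*(-89)) + 768) = √((-1 + 89) + 768) = √(88 + 768) = √856 = 2*√214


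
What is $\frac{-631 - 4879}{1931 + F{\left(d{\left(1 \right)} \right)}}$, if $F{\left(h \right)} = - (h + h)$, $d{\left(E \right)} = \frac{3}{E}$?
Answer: $- \frac{1102}{385} \approx -2.8623$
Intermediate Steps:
$F{\left(h \right)} = - 2 h$
$\frac{-631 - 4879}{1931 + F{\left(d{\left(1 \right)} \right)}} = \frac{-631 - 4879}{1931 - 2 \cdot \frac{3}{1}} = - \frac{5510}{1931 - 2 \cdot 3 \cdot 1} = - \frac{5510}{1931 - 6} = - \frac{5510}{1925} = \left(-5510\right) \frac{1}{1925} = - \frac{1102}{385}$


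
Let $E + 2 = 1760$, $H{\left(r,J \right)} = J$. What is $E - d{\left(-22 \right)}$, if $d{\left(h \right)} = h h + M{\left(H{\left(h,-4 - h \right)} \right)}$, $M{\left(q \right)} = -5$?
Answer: $1279$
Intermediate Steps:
$E = 1758$ ($E = -2 + 1760 = 1758$)
$d{\left(h \right)} = -5 + h^{2}$ ($d{\left(h \right)} = h h - 5 = h^{2} - 5 = -5 + h^{2}$)
$E - d{\left(-22 \right)} = 1758 - \left(-5 + \left(-22\right)^{2}\right) = 1758 - \left(-5 + 484\right) = 1758 - 479 = 1279$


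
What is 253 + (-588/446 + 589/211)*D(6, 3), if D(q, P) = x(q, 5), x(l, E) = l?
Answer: 12320287/47053 ≈ 261.84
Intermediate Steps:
D(q, P) = q
253 + (-588/446 + 589/211)*D(6, 3) = 253 + (-588/446 + 589/211)*6 = 253 + (-588*1/446 + 589*(1/211))*6 = 253 + (-294/223 + 589/211)*6 = 253 + (69313/47053)*6 = 253 + 415878/47053 = 12320287/47053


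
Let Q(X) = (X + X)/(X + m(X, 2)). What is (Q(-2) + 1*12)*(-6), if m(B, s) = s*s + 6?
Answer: -69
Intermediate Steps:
m(B, s) = 6 + s² (m(B, s) = s² + 6 = 6 + s²)
Q(X) = 2*X/(10 + X) (Q(X) = (X + X)/(X + (6 + 2²)) = (2*X)/(X + (6 + 4)) = (2*X)/(X + 10) = (2*X)/(10 + X) = 2*X/(10 + X))
(Q(-2) + 1*12)*(-6) = (2*(-2)/(10 - 2) + 1*12)*(-6) = (2*(-2)/8 + 12)*(-6) = (2*(-2)*(⅛) + 12)*(-6) = (-½ + 12)*(-6) = (23/2)*(-6) = -69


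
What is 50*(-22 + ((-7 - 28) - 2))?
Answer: -2950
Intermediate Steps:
50*(-22 + ((-7 - 28) - 2)) = 50*(-22 + (-35 - 2)) = 50*(-22 - 37) = 50*(-59) = -2950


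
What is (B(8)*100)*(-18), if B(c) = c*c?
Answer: -115200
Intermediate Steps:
B(c) = c²
(B(8)*100)*(-18) = (8²*100)*(-18) = (64*100)*(-18) = 6400*(-18) = -115200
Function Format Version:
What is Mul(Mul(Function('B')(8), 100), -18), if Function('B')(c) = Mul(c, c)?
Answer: -115200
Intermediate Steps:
Function('B')(c) = Pow(c, 2)
Mul(Mul(Function('B')(8), 100), -18) = Mul(Mul(Pow(8, 2), 100), -18) = Mul(Mul(64, 100), -18) = Mul(6400, -18) = -115200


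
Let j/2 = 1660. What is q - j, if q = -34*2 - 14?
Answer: -3402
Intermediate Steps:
j = 3320 (j = 2*1660 = 3320)
q = -82 (q = -68 - 14 = -82)
q - j = -82 - 1*3320 = -82 - 3320 = -3402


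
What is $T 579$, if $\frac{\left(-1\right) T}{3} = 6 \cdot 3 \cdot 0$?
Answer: $0$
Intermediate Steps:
$T = 0$ ($T = - 3 \cdot 6 \cdot 3 \cdot 0 = - 3 \cdot 18 \cdot 0 = \left(-3\right) 0 = 0$)
$T 579 = 0 \cdot 579 = 0$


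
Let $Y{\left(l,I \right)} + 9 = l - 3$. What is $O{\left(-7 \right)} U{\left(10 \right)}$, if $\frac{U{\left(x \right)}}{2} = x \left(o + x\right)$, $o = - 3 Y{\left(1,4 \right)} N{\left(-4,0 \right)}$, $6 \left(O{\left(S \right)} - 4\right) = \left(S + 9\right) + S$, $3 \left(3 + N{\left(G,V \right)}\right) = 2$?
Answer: $- \frac{12730}{3} \approx -4243.3$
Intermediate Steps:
$N{\left(G,V \right)} = - \frac{7}{3}$ ($N{\left(G,V \right)} = -3 + \frac{1}{3} \cdot 2 = -3 + \frac{2}{3} = - \frac{7}{3}$)
$O{\left(S \right)} = \frac{11}{2} + \frac{S}{3}$ ($O{\left(S \right)} = 4 + \frac{\left(S + 9\right) + S}{6} = 4 + \frac{\left(9 + S\right) + S}{6} = 4 + \frac{9 + 2 S}{6} = 4 + \left(\frac{3}{2} + \frac{S}{3}\right) = \frac{11}{2} + \frac{S}{3}$)
$Y{\left(l,I \right)} = -12 + l$ ($Y{\left(l,I \right)} = -9 + \left(l - 3\right) = -9 + \left(-3 + l\right) = -12 + l$)
$o = -77$ ($o = - 3 \left(-12 + 1\right) \left(- \frac{7}{3}\right) = \left(-3\right) \left(-11\right) \left(- \frac{7}{3}\right) = 33 \left(- \frac{7}{3}\right) = -77$)
$U{\left(x \right)} = 2 x \left(-77 + x\right)$
$O{\left(-7 \right)} U{\left(10 \right)} = \left(\frac{11}{2} + \frac{1}{3} \left(-7\right)\right) 2 \cdot 10 \left(-77 + 10\right) = \left(\frac{11}{2} - \frac{7}{3}\right) 2 \cdot 10 \left(-67\right) = \frac{19}{6} \left(-1340\right) = - \frac{12730}{3}$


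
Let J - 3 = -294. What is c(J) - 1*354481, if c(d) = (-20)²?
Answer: -354081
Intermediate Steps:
J = -291 (J = 3 - 294 = -291)
c(d) = 400
c(J) - 1*354481 = 400 - 1*354481 = 400 - 354481 = -354081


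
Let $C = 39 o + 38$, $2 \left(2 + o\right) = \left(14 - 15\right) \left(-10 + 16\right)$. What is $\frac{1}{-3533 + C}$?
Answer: $- \frac{1}{3690} \approx -0.000271$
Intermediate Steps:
$o = -5$ ($o = -2 + \frac{\left(14 - 15\right) \left(-10 + 16\right)}{2} = -2 + \frac{\left(-1\right) 6}{2} = -2 + \frac{1}{2} \left(-6\right) = -2 - 3 = -5$)
$C = -157$ ($C = 39 \left(-5\right) + 38 = -195 + 38 = -157$)
$\frac{1}{-3533 + C} = \frac{1}{-3533 - 157} = \frac{1}{-3690} = - \frac{1}{3690}$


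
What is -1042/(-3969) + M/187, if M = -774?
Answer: -2877152/742203 ≈ -3.8765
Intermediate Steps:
-1042/(-3969) + M/187 = -1042/(-3969) - 774/187 = -1042*(-1/3969) - 774*1/187 = 1042/3969 - 774/187 = -2877152/742203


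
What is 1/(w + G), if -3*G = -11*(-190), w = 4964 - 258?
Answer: 3/12028 ≈ 0.00024942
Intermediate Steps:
w = 4706
G = -2090/3 (G = -(-11)*(-190)/3 = -1/3*2090 = -2090/3 ≈ -696.67)
1/(w + G) = 1/(4706 - 2090/3) = 1/(12028/3) = 3/12028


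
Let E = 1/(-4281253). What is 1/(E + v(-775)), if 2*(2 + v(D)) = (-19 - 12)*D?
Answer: 8562506/102839978311 ≈ 8.3260e-5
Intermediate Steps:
E = -1/4281253 ≈ -2.3358e-7
v(D) = -2 - 31*D/2 (v(D) = -2 + ((-19 - 12)*D)/2 = -2 + (-31*D)/2 = -2 - 31*D/2)
1/(E + v(-775)) = 1/(-1/4281253 + (-2 - 31/2*(-775))) = 1/(-1/4281253 + (-2 + 24025/2)) = 1/(-1/4281253 + 24021/2) = 1/(102839978311/8562506) = 8562506/102839978311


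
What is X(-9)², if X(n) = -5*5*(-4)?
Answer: 10000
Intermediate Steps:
X(n) = 100 (X(n) = -25*(-4) = 100)
X(-9)² = 100² = 10000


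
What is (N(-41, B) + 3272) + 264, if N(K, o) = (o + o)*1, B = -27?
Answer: 3482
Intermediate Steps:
N(K, o) = 2*o (N(K, o) = (2*o)*1 = 2*o)
(N(-41, B) + 3272) + 264 = (2*(-27) + 3272) + 264 = (-54 + 3272) + 264 = 3218 + 264 = 3482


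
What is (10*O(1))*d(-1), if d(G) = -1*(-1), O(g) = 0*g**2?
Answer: 0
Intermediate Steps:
O(g) = 0
d(G) = 1
(10*O(1))*d(-1) = (10*0)*1 = 0*1 = 0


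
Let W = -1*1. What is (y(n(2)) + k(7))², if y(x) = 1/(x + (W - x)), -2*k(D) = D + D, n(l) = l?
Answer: 64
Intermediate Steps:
W = -1
k(D) = -D (k(D) = -(D + D)/2 = -D)
y(x) = -1 (y(x) = 1/(x + (-1 - x)) = 1/(-1) = -1)
(y(n(2)) + k(7))² = (-1 - 1*7)² = (-1 - 7)² = (-8)² = 64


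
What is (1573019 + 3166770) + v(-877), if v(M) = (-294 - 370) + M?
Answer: 4738248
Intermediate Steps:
v(M) = -664 + M
(1573019 + 3166770) + v(-877) = (1573019 + 3166770) + (-664 - 877) = 4739789 - 1541 = 4738248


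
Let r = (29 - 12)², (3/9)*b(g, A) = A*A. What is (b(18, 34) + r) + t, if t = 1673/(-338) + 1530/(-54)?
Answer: 3775849/1014 ≈ 3723.7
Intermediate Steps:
b(g, A) = 3*A² (b(g, A) = 3*(A*A) = 3*A²)
t = -33749/1014 (t = 1673*(-1/338) + 1530*(-1/54) = -1673/338 - 85/3 = -33749/1014 ≈ -33.283)
r = 289 (r = 17² = 289)
(b(18, 34) + r) + t = (3*34² + 289) - 33749/1014 = (3*1156 + 289) - 33749/1014 = (3468 + 289) - 33749/1014 = 3757 - 33749/1014 = 3775849/1014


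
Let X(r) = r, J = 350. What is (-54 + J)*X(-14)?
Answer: -4144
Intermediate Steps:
(-54 + J)*X(-14) = (-54 + 350)*(-14) = 296*(-14) = -4144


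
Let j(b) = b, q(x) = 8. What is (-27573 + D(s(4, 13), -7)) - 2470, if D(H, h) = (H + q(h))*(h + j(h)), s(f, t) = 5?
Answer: -30225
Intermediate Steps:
D(H, h) = 2*h*(8 + H) (D(H, h) = (H + 8)*(h + h) = (8 + H)*(2*h) = 2*h*(8 + H))
(-27573 + D(s(4, 13), -7)) - 2470 = (-27573 + 2*(-7)*(8 + 5)) - 2470 = (-27573 + 2*(-7)*13) - 2470 = (-27573 - 182) - 2470 = -27755 - 2470 = -30225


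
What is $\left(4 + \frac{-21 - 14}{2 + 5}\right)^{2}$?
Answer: $1$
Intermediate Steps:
$\left(4 + \frac{-21 - 14}{2 + 5}\right)^{2} = \left(4 - \frac{35}{7}\right)^{2} = \left(4 - 5\right)^{2} = \left(-1\right)^{2} = 1$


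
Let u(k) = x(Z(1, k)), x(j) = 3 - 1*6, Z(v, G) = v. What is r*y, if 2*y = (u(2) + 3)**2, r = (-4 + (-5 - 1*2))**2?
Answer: 0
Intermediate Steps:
x(j) = -3 (x(j) = 3 - 6 = -3)
u(k) = -3
r = 121 (r = (-4 + (-5 - 2))**2 = (-4 - 7)**2 = (-11)**2 = 121)
y = 0 (y = (-3 + 3)**2/2 = (1/2)*0**2 = (1/2)*0 = 0)
r*y = 121*0 = 0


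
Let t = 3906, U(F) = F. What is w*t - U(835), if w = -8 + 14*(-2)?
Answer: -141451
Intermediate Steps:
w = -36 (w = -8 - 28 = -36)
w*t - U(835) = -36*3906 - 1*835 = -140616 - 835 = -141451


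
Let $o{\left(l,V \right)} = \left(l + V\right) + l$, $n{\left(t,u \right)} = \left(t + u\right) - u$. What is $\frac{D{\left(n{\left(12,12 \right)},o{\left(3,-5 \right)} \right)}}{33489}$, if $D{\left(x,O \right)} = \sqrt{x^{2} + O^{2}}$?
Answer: $\frac{\sqrt{145}}{33489} \approx 0.00035957$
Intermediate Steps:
$n{\left(t,u \right)} = t$
$o{\left(l,V \right)} = V + 2 l$ ($o{\left(l,V \right)} = \left(V + l\right) + l = V + 2 l$)
$D{\left(x,O \right)} = \sqrt{O^{2} + x^{2}}$
$\frac{D{\left(n{\left(12,12 \right)},o{\left(3,-5 \right)} \right)}}{33489} = \frac{\sqrt{\left(-5 + 2 \cdot 3\right)^{2} + 12^{2}}}{33489} = \sqrt{\left(-5 + 6\right)^{2} + 144} \cdot \frac{1}{33489} = \sqrt{1^{2} + 144} \cdot \frac{1}{33489} = \sqrt{1 + 144} \cdot \frac{1}{33489} = \sqrt{145} \cdot \frac{1}{33489} = \frac{\sqrt{145}}{33489}$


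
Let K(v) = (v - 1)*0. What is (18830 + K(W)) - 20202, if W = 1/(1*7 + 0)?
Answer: -1372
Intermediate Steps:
W = ⅐ (W = 1/(7 + 0) = 1/7 = ⅐ ≈ 0.14286)
K(v) = 0 (K(v) = (-1 + v)*0 = 0)
(18830 + K(W)) - 20202 = (18830 + 0) - 20202 = 18830 - 20202 = -1372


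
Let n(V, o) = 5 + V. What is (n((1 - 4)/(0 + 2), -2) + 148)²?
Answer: 91809/4 ≈ 22952.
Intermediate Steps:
(n((1 - 4)/(0 + 2), -2) + 148)² = ((5 + (1 - 4)/(0 + 2)) + 148)² = ((5 - 3/2) + 148)² = (7/2 + 148)² = (303/2)² = 91809/4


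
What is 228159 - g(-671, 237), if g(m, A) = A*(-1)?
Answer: 228396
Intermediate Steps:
g(m, A) = -A
228159 - g(-671, 237) = 228159 - (-1)*237 = 228159 - 1*(-237) = 228159 + 237 = 228396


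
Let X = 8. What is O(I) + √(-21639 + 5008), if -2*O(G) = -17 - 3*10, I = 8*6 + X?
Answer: 47/2 + I*√16631 ≈ 23.5 + 128.96*I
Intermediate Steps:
I = 56 (I = 8*6 + 8 = 48 + 8 = 56)
O(G) = 47/2 (O(G) = -(-17 - 3*10)/2 = -(-17 - 30)/2 = -½*(-47) = 47/2)
O(I) + √(-21639 + 5008) = 47/2 + √(-21639 + 5008) = 47/2 + √(-16631) = 47/2 + I*√16631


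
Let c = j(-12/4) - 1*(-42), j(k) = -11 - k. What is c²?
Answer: 1156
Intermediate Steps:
c = 34 (c = (-11 - (-12)/4) - 1*(-42) = (-11 - (-12)/4) + 42 = (-11 - 1*(-3)) + 42 = (-11 + 3) + 42 = -8 + 42 = 34)
c² = 34² = 1156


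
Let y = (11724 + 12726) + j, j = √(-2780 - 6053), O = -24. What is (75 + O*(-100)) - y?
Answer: -21975 - 11*I*√73 ≈ -21975.0 - 93.984*I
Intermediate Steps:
j = 11*I*√73 (j = √(-8833) = 11*I*√73 ≈ 93.984*I)
y = 24450 + 11*I*√73 (y = (11724 + 12726) + 11*I*√73 = 24450 + 11*I*√73 ≈ 24450.0 + 93.984*I)
(75 + O*(-100)) - y = (75 - 24*(-100)) - (24450 + 11*I*√73) = (75 + 2400) + (-24450 - 11*I*√73) = 2475 + (-24450 - 11*I*√73) = -21975 - 11*I*√73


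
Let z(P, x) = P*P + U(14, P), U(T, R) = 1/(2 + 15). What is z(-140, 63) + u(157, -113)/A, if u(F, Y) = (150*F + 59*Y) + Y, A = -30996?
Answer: 1721268851/87822 ≈ 19600.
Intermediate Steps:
u(F, Y) = 60*Y + 150*F (u(F, Y) = (59*Y + 150*F) + Y = 60*Y + 150*F)
U(T, R) = 1/17
z(P, x) = 1/17 + P² (z(P, x) = P*P + 1/17 = P² + 1/17 = 1/17 + P²)
z(-140, 63) + u(157, -113)/A = (1/17 + (-140)²) + (60*(-113) + 150*157)/(-30996) = (1/17 + 19600) + (-6780 + 23550)*(-1/30996) = 333201/17 + 16770*(-1/30996) = 333201/17 - 2795/5166 = 1721268851/87822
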